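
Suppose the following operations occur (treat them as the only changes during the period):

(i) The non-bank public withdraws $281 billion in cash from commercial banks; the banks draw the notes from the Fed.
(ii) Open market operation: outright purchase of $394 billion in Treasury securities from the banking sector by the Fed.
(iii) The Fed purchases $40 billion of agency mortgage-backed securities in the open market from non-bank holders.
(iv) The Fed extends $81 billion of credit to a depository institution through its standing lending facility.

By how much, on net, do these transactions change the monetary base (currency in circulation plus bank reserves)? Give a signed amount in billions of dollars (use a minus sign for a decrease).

+$515 billion

Currency withdrawal $281 billion: just a shift between currency and reserves — both are base money → 0.
OMO purchase (from banks) $394 billion: Fed balance sheet expands → +$394B.
Asset purchase (from non-banks) $40 billion: Fed balance sheet expands → +$40B.
Discount-window loan $81 billion: Fed balance sheet expands → +$81B.
Net: 0 + 394 + 40 + 81 = +$515 billion.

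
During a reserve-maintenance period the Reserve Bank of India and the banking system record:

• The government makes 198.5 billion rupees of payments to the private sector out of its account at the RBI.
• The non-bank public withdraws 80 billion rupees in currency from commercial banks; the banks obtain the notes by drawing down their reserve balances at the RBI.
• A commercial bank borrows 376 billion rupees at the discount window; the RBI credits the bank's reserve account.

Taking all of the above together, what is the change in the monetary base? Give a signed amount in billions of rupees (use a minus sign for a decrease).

+574.5 billion

Government spending 198.5 billion rupees: a non-base liability converts back to reserves → +198.5B.
Currency withdrawal 80 billion rupees: just a shift between currency and reserves — both are base money → 0.
Discount-window loan 376 billion rupees: RBI balance sheet expands → +376B.
Net: 198.5 + 0 + 376 = +574.5 billion.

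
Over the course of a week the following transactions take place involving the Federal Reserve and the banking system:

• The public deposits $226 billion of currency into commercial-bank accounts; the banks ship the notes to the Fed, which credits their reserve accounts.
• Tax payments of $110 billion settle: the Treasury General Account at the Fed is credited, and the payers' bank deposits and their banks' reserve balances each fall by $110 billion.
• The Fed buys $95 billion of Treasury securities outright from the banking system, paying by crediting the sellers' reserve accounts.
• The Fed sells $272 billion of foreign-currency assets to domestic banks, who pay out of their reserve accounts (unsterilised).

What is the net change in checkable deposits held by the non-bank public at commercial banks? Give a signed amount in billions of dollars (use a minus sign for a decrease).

+$116 billion

Currency deposit $226 billion: non-bank counterparties' bank balances rise → +$226B.
Government account inflow $110 billion: non-bank counterparties' bank balances fall → −$110B.
OMO purchase (from banks) $95 billion: the counterparty is a bank, so public deposits are unchanged → 0.
FX sale $272 billion: the counterparty is a bank, so public deposits are unchanged → 0.
Net: 226 − 110 + 0 + 0 = +$116 billion.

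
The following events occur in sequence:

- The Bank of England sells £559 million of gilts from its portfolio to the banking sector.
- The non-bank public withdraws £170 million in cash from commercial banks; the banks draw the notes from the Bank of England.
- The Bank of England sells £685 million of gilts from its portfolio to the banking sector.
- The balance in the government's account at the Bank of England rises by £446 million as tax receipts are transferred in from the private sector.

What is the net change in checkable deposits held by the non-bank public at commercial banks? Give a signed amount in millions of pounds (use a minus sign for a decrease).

-£616 million

Bank of England balance sheet:
  Assets:      Securities −£1244M
  Liabilities: Bank reserves −£1860M, Currency in circulation +£170M, Government deposits +£446M
Commercial banking system:
  Assets:      Reserves at CB −£1860M, Securities +£1244M
  Liabilities: Checkable deposits −£616M
So the change in checkable deposits held by the non-bank public at commercial banks is -£616 million.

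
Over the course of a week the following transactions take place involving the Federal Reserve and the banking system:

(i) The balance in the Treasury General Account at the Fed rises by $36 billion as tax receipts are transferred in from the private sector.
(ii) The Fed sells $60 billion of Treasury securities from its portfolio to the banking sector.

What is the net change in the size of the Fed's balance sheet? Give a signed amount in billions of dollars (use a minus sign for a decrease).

-$60 billion

Fed balance sheet:
  Assets:      Securities −$60B
  Liabilities: Bank reserves −$96B, Government deposits +$36B
Change in total Fed assets = -$60 billion.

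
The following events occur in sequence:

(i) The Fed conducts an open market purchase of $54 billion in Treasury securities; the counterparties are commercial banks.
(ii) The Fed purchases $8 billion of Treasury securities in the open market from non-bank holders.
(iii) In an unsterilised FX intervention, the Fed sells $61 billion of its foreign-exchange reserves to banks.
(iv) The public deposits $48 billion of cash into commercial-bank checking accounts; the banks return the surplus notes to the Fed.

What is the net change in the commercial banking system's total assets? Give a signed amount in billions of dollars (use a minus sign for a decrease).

OMO purchase (from banks) $54 billion: just an asset swap on bank balance sheets → 0.
Asset purchase (from non-banks) $8 billion: bank balance sheets expand → +$8B.
FX sale $61 billion: just an asset swap on bank balance sheets → 0.
Currency deposit $48 billion: bank balance sheets expand → +$48B.
Net: 0 + 8 + 0 + 48 = +$56 billion.

+$56 billion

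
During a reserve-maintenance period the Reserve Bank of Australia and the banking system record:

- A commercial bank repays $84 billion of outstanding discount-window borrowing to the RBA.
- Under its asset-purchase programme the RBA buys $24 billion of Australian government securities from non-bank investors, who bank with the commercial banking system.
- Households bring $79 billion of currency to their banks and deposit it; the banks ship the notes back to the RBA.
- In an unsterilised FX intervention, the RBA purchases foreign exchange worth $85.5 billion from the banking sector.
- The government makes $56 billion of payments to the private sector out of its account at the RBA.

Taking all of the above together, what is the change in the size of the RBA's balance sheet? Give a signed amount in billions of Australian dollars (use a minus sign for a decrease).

+$25.5 billion

Discount-window repayment $84 billion: an RBA asset is shed → −$84B.
Asset purchase (from non-banks) $24 billion: an RBA asset is acquired → +$24B.
Currency deposit $79 billion: only the composition of liabilities changes → 0.
FX purchase $85.5 billion: an RBA asset is acquired → +$85.5B.
Government spending $56 billion: only the composition of liabilities changes → 0.
Net: −84 + 24 + 0 + 85.5 + 0 = +$25.5 billion.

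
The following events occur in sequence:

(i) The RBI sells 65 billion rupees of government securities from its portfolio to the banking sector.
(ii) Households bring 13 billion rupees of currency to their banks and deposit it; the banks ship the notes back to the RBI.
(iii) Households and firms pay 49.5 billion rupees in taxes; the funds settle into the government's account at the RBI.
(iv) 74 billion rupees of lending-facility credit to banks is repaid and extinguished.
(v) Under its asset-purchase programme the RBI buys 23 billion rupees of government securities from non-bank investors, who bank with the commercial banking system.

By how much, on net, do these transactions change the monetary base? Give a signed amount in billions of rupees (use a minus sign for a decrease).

-165.5 billion

RBI balance sheet:
  Assets:      Securities −42B, Loans to banks −74B
  Liabilities: Bank reserves −152.5B, Currency in circulation −13B, Government deposits +49.5B
Commercial banking system:
  Assets:      Reserves at CB −152.5B, Securities +65B
  Liabilities: Checkable deposits −13.5B, Borrowings from CB −74B
Monetary base = currency + reserves: −13B + (−152.5B) = -165.5 billion.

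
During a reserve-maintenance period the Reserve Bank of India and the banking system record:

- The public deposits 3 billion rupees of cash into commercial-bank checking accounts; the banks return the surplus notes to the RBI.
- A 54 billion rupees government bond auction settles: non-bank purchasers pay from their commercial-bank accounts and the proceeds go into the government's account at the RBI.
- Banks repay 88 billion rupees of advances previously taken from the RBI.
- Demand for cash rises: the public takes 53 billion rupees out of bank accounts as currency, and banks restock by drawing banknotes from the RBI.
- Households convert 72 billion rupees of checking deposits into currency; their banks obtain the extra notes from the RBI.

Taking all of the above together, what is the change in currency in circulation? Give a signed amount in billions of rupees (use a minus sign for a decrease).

+122 billion

Currency deposit 3 billion rupees: notes return to the central bank → −3B.
Government account inflow 54 billion rupees: no currency enters or leaves circulation → 0.
Discount-window repayment 88 billion rupees: no currency enters or leaves circulation → 0.
Currency withdrawal 53 billion rupees: notes leave the central bank → +53B.
Currency withdrawal 72 billion rupees: notes leave the central bank → +72B.
Net: −3 + 0 + 0 + 53 + 72 = +122 billion.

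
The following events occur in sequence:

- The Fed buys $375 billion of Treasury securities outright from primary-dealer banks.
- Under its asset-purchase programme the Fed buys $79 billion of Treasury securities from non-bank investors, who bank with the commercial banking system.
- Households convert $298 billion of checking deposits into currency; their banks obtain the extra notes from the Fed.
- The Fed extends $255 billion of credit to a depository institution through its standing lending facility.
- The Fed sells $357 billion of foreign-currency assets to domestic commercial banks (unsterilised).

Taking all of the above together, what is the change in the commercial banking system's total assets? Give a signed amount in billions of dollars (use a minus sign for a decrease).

Fed balance sheet:
  Assets:      Securities +$454B, Loans to banks +$255B, Foreign assets −$357B
  Liabilities: Bank reserves +$54B, Currency in circulation +$298B
Commercial banking system:
  Assets:      Reserves at CB +$54B, Securities −$375B, Foreign assets +$357B
  Liabilities: Checkable deposits −$219B, Borrowings from CB +$255B
Change in total bank assets = +$36 billion.

+$36 billion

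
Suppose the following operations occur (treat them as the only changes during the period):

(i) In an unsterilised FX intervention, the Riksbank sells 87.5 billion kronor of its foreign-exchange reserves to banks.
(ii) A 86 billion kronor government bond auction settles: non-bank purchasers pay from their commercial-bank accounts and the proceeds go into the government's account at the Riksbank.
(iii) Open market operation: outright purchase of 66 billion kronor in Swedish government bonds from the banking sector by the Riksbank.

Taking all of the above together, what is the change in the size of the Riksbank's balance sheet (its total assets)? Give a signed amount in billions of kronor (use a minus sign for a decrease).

Riksbank balance sheet:
  Assets:      Securities +66B, Foreign assets −87.5B
  Liabilities: Bank reserves −107.5B, Government deposits +86B
Change in total Riksbank assets = -21.5 billion.

-21.5 billion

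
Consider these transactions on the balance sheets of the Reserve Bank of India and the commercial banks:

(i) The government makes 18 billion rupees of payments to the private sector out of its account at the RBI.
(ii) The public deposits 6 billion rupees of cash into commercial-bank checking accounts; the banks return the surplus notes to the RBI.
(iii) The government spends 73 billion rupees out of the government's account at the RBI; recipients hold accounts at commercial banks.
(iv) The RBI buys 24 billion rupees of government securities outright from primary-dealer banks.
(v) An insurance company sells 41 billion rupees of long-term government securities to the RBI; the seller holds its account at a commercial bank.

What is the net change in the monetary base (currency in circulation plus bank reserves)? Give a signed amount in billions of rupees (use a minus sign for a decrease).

+156 billion

Government spending 18 billion rupees: a non-base liability converts back to reserves → +18B.
Currency deposit 6 billion rupees: just a shift between currency and reserves — both are base money → 0.
Government spending 73 billion rupees: a non-base liability converts back to reserves → +73B.
OMO purchase (from banks) 24 billion rupees: RBI balance sheet expands → +24B.
Asset purchase (from non-banks) 41 billion rupees: RBI balance sheet expands → +41B.
Net: 18 + 0 + 73 + 24 + 41 = +156 billion.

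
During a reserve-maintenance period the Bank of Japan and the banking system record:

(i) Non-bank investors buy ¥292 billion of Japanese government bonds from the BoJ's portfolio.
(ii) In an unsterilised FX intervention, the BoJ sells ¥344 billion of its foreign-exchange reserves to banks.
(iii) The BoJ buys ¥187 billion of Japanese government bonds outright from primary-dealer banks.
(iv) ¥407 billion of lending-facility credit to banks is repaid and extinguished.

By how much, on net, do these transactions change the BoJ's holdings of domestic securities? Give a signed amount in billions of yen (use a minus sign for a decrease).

Asset sale (to non-banks) ¥292 billion: securities removed from the BoJ's portfolio → −¥292B.
FX sale ¥344 billion: the BoJ's securities portfolio is untouched → 0.
OMO purchase (from banks) ¥187 billion: securities added to the BoJ's portfolio → +¥187B.
Discount-window repayment ¥407 billion: the BoJ's securities portfolio is untouched → 0.
Net: −292 + 0 + 187 + 0 = -¥105 billion.

-¥105 billion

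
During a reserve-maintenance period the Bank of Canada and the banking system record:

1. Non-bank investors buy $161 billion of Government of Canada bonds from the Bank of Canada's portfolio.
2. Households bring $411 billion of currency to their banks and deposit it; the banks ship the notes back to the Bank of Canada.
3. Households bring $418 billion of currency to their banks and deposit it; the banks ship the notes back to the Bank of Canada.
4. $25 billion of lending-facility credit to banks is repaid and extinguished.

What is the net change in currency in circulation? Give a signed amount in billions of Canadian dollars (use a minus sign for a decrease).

Bank of Canada balance sheet:
  Assets:      Securities −$161B, Loans to banks −$25B
  Liabilities: Bank reserves +$643B, Currency in circulation −$829B
So the change in currency in circulation is -$829 billion.

-$829 billion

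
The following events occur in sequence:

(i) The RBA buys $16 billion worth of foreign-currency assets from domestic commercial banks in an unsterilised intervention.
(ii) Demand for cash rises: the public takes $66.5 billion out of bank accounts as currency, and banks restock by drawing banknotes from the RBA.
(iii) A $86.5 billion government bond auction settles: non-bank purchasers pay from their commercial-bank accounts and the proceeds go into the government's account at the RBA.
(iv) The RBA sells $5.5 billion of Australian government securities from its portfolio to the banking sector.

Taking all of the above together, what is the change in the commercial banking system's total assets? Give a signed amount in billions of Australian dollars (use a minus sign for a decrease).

FX purchase $16 billion: just an asset swap on bank balance sheets → 0.
Currency withdrawal $66.5 billion: bank balance sheets shrink → −$66.5B.
Government account inflow $86.5 billion: bank balance sheets shrink → −$86.5B.
OMO sale (to banks) $5.5 billion: just an asset swap on bank balance sheets → 0.
Net: 0 − 66.5 − 86.5 + 0 = -$153 billion.

-$153 billion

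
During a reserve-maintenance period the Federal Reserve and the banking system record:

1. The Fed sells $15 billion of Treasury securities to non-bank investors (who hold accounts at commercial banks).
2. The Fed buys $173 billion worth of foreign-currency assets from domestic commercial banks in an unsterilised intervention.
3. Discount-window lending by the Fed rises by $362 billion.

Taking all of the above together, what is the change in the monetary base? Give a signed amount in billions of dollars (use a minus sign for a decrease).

+$520 billion

Fed balance sheet:
  Assets:      Securities −$15B, Loans to banks +$362B, Foreign assets +$173B
  Liabilities: Bank reserves +$520B
Commercial banking system:
  Assets:      Reserves at CB +$520B, Foreign assets −$173B
  Liabilities: Checkable deposits −$15B, Borrowings from CB +$362B
Monetary base = currency + reserves: 0 + (+$520B) = +$520 billion.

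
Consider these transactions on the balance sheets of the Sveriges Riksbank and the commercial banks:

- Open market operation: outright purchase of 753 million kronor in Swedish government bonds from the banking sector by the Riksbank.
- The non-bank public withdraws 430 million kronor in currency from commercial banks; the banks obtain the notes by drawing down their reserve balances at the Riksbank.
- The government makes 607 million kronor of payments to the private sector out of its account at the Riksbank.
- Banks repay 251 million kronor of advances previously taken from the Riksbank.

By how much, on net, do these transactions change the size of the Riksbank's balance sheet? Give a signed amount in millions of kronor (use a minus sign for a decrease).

+502 million

OMO purchase (from banks) 753 million kronor: a Riksbank asset is acquired → +753M.
Currency withdrawal 430 million kronor: only the composition of liabilities changes → 0.
Government spending 607 million kronor: only the composition of liabilities changes → 0.
Discount-window repayment 251 million kronor: a Riksbank asset is shed → −251M.
Net: 753 + 0 + 0 − 251 = +502 million.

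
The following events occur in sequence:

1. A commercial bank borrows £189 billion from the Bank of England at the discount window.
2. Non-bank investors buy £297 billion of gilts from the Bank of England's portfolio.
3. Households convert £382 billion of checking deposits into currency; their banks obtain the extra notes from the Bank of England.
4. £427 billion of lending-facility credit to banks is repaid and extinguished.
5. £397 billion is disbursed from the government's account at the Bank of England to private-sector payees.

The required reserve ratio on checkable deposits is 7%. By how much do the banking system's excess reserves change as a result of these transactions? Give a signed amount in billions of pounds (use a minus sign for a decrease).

-£500.26 billion

Discount-window loan £189 billion: reserves +£189B, deposits 0.
Asset sale (to non-banks) £297 billion: reserves −£297B, deposits −£297B.
Currency withdrawal £382 billion: reserves −£382B, deposits −£382B.
Discount-window repayment £427 billion: reserves −£427B, deposits 0.
Government spending £397 billion: reserves +£397B, deposits +£397B.
Totals: Δreserves = −£520B, Δdeposits = −£282B.
Δrequired reserves = 7% × −£282B = −£19.74B.
Δexcess reserves = Δreserves − Δrequired = −£520B − (−£19.74B) = -£500.26 billion.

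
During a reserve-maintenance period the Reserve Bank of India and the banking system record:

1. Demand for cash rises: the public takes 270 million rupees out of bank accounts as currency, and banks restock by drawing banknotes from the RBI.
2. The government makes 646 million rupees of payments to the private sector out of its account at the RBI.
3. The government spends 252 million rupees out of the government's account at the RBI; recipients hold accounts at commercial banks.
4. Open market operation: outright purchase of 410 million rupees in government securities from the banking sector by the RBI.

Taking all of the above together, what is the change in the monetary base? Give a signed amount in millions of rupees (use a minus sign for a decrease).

+1308 million

Currency withdrawal 270 million rupees: just a shift between currency and reserves — both are base money → 0.
Government spending 646 million rupees: a non-base liability converts back to reserves → +646M.
Government spending 252 million rupees: a non-base liability converts back to reserves → +252M.
OMO purchase (from banks) 410 million rupees: RBI balance sheet expands → +410M.
Net: 0 + 646 + 252 + 410 = +1308 million.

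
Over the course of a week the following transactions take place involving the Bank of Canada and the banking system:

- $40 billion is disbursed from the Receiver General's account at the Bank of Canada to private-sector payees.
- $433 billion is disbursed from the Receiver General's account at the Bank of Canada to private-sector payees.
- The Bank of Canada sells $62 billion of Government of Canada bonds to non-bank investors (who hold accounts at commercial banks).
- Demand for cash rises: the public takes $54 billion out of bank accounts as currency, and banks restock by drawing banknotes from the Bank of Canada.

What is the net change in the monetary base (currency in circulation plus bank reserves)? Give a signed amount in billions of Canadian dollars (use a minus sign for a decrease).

+$411 billion

Government spending $40 billion: a non-base liability converts back to reserves → +$40B.
Government spending $433 billion: a non-base liability converts back to reserves → +$433B.
Asset sale (to non-banks) $62 billion: Bank of Canada balance sheet contracts → −$62B.
Currency withdrawal $54 billion: just a shift between currency and reserves — both are base money → 0.
Net: 40 + 433 − 62 + 0 = +$411 billion.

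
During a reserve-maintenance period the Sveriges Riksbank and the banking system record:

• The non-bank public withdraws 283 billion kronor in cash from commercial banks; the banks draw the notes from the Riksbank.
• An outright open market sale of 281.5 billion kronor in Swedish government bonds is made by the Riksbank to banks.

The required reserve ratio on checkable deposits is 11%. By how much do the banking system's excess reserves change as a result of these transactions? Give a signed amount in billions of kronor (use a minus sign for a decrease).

Currency withdrawal 283 billion kronor: reserves −283B, deposits −283B.
OMO sale (to banks) 281.5 billion kronor: reserves −281.5B, deposits 0.
Totals: Δreserves = −564.5B, Δdeposits = −283B.
Δrequired reserves = 11% × −283B = −31.13B.
Δexcess reserves = Δreserves − Δrequired = −564.5B − (−31.13B) = -533.37 billion.

-533.37 billion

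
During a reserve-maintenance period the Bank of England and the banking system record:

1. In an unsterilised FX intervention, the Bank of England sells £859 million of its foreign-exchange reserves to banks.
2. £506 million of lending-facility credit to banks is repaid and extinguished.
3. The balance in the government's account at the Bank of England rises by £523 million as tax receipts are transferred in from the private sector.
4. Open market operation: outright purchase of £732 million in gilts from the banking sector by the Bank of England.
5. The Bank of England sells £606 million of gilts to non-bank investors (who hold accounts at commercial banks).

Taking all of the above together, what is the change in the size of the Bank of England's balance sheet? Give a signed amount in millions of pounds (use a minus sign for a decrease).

Bank of England balance sheet:
  Assets:      Securities +£126M, Loans to banks −£506M, Foreign assets −£859M
  Liabilities: Bank reserves −£1762M, Government deposits +£523M
Commercial banking system:
  Assets:      Reserves at CB −£1762M, Securities −£732M, Foreign assets +£859M
  Liabilities: Checkable deposits −£1129M, Borrowings from CB −£506M
Change in total Bank of England assets = -£1239 million.

-£1239 million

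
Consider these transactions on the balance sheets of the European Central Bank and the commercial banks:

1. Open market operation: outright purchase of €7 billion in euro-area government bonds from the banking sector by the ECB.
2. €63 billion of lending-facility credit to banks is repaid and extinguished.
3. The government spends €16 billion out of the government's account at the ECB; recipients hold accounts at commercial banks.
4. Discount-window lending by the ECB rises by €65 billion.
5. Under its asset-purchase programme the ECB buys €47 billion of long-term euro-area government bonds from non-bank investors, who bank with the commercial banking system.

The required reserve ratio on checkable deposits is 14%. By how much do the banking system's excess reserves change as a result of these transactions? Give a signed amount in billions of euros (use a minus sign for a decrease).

OMO purchase (from banks) €7 billion: reserves +€7B, deposits 0.
Discount-window repayment €63 billion: reserves −€63B, deposits 0.
Government spending €16 billion: reserves +€16B, deposits +€16B.
Discount-window loan €65 billion: reserves +€65B, deposits 0.
Asset purchase (from non-banks) €47 billion: reserves +€47B, deposits +€47B.
Totals: Δreserves = +€72B, Δdeposits = +€63B.
Δrequired reserves = 14% × +€63B = +€8.82B.
Δexcess reserves = Δreserves − Δrequired = +€72B − (+€8.82B) = +€63.18 billion.

+€63.18 billion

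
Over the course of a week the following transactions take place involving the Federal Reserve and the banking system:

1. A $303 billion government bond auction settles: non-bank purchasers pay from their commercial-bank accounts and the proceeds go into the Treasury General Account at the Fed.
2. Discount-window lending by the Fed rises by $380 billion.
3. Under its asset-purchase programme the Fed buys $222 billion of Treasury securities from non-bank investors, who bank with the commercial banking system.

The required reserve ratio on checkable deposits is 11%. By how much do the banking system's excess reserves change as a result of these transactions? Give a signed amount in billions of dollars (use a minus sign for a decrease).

Government account inflow $303 billion: reserves −$303B, deposits −$303B.
Discount-window loan $380 billion: reserves +$380B, deposits 0.
Asset purchase (from non-banks) $222 billion: reserves +$222B, deposits +$222B.
Totals: Δreserves = +$299B, Δdeposits = −$81B.
Δrequired reserves = 11% × −$81B = −$8.91B.
Δexcess reserves = Δreserves − Δrequired = +$299B − (−$8.91B) = +$307.91 billion.

+$307.91 billion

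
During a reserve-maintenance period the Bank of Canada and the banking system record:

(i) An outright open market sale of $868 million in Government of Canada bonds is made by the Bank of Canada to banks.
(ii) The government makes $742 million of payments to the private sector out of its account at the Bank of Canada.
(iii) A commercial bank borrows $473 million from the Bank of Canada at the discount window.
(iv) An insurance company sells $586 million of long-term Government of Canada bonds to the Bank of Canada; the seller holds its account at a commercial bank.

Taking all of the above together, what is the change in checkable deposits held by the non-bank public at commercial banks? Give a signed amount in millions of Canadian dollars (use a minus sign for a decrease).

+$1328 million

OMO sale (to banks) $868 million: the counterparty is a bank, so public deposits are unchanged → 0.
Government spending $742 million: non-bank counterparties' bank balances rise → +$742M.
Discount-window loan $473 million: the counterparty is a bank, so public deposits are unchanged → 0.
Asset purchase (from non-banks) $586 million: non-bank counterparties' bank balances rise → +$586M.
Net: 0 + 742 + 0 + 586 = +$1328 million.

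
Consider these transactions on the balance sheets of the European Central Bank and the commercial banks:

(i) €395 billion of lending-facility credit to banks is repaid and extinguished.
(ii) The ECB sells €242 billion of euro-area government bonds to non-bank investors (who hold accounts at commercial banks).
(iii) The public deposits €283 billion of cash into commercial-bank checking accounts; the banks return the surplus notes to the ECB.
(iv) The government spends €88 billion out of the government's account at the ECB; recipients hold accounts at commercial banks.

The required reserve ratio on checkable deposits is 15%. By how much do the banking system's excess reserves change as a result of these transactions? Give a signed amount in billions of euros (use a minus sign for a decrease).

Discount-window repayment €395 billion: reserves −€395B, deposits 0.
Asset sale (to non-banks) €242 billion: reserves −€242B, deposits −€242B.
Currency deposit €283 billion: reserves +€283B, deposits +€283B.
Government spending €88 billion: reserves +€88B, deposits +€88B.
Totals: Δreserves = −€266B, Δdeposits = +€129B.
Δrequired reserves = 15% × +€129B = +€19.35B.
Δexcess reserves = Δreserves − Δrequired = −€266B − (+€19.35B) = -€285.35 billion.

-€285.35 billion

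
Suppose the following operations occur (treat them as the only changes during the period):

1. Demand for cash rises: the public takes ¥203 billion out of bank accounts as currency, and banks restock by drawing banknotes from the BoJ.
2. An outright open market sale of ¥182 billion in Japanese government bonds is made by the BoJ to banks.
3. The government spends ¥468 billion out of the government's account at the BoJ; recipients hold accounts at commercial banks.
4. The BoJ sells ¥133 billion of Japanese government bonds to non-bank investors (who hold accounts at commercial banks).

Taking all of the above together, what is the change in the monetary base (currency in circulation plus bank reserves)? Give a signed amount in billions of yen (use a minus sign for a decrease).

BoJ balance sheet:
  Assets:      Securities −¥315B
  Liabilities: Bank reserves −¥50B, Currency in circulation +¥203B, Government deposits −¥468B
Commercial banking system:
  Assets:      Reserves at CB −¥50B, Securities +¥182B
  Liabilities: Checkable deposits +¥132B
Monetary base = currency + reserves: +¥203B + (−¥50B) = +¥153 billion.

+¥153 billion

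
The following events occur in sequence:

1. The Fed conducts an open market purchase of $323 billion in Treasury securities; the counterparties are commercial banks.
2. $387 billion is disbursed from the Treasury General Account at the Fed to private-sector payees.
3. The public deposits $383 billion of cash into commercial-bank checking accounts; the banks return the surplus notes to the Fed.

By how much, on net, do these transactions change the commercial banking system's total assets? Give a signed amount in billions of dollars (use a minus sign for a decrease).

Fed balance sheet:
  Assets:      Securities +$323B
  Liabilities: Bank reserves +$1093B, Currency in circulation −$383B, Government deposits −$387B
Commercial banking system:
  Assets:      Reserves at CB +$1093B, Securities −$323B
  Liabilities: Checkable deposits +$770B
Change in total bank assets = +$770 billion.

+$770 billion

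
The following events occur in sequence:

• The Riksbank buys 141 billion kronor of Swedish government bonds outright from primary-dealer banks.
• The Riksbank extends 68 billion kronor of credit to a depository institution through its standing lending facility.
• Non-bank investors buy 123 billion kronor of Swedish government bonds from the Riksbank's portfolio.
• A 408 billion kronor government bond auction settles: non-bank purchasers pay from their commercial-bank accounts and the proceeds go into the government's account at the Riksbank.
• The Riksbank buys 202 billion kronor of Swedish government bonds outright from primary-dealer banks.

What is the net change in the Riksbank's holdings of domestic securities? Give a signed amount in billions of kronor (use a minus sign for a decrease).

Riksbank balance sheet:
  Assets:      Securities +220B, Loans to banks +68B
  Liabilities: Bank reserves −120B, Government deposits +408B
So the change in the Riksbank's holdings of domestic securities is +220 billion.

+220 billion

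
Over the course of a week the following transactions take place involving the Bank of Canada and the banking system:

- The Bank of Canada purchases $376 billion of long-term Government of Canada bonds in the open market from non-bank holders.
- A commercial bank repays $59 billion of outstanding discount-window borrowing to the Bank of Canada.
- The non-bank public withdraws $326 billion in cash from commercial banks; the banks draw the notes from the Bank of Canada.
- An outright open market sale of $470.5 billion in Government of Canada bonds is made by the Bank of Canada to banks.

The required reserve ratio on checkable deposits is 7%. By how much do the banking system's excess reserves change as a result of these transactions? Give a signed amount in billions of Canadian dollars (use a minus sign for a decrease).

-$483 billion

Asset purchase (from non-banks) $376 billion: reserves +$376B, deposits +$376B.
Discount-window repayment $59 billion: reserves −$59B, deposits 0.
Currency withdrawal $326 billion: reserves −$326B, deposits −$326B.
OMO sale (to banks) $470.5 billion: reserves −$470.5B, deposits 0.
Totals: Δreserves = −$479.5B, Δdeposits = +$50B.
Δrequired reserves = 7% × +$50B = +$3.5B.
Δexcess reserves = Δreserves − Δrequired = −$479.5B − (+$3.5B) = -$483 billion.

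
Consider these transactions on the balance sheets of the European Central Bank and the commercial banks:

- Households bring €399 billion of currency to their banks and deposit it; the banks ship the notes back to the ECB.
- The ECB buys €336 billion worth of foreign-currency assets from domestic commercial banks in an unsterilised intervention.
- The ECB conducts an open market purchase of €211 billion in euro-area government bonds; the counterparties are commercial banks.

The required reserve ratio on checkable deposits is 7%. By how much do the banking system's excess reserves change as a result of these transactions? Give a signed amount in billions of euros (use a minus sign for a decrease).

+€918.07 billion

Currency deposit €399 billion: reserves +€399B, deposits +€399B.
FX purchase €336 billion: reserves +€336B, deposits 0.
OMO purchase (from banks) €211 billion: reserves +€211B, deposits 0.
Totals: Δreserves = +€946B, Δdeposits = +€399B.
Δrequired reserves = 7% × +€399B = +€27.93B.
Δexcess reserves = Δreserves − Δrequired = +€946B − (+€27.93B) = +€918.07 billion.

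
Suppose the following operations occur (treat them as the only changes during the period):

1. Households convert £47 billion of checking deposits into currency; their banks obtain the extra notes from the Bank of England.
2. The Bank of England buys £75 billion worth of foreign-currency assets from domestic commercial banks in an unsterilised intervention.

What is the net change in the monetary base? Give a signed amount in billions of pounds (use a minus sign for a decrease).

Bank of England balance sheet:
  Assets:      Foreign assets +£75B
  Liabilities: Bank reserves +£28B, Currency in circulation +£47B
Commercial banking system:
  Assets:      Reserves at CB +£28B, Foreign assets −£75B
  Liabilities: Checkable deposits −£47B
Monetary base = currency + reserves: +£47B + (+£28B) = +£75 billion.

+£75 billion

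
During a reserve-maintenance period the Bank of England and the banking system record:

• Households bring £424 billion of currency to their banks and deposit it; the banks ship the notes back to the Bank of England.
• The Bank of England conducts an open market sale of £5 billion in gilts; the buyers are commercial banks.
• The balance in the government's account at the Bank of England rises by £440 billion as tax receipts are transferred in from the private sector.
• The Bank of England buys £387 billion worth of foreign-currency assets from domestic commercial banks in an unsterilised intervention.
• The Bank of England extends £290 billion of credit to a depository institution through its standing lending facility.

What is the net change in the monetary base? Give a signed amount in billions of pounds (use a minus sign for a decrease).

+£232 billion

Currency deposit £424 billion: just a shift between currency and reserves — both are base money → 0.
OMO sale (to banks) £5 billion: Bank of England balance sheet contracts → −£5B.
Government account inflow £440 billion: reserves shift to a non-base liability → −£440B.
FX purchase £387 billion: Bank of England balance sheet expands → +£387B.
Discount-window loan £290 billion: Bank of England balance sheet expands → +£290B.
Net: 0 − 5 − 440 + 387 + 290 = +£232 billion.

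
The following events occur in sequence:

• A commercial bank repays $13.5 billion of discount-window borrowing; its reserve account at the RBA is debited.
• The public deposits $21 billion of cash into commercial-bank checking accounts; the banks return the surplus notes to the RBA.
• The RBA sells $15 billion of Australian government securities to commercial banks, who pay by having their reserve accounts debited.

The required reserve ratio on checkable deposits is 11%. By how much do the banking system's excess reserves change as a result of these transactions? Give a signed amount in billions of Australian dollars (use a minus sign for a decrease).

-$9.81 billion

Discount-window repayment $13.5 billion: reserves −$13.5B, deposits 0.
Currency deposit $21 billion: reserves +$21B, deposits +$21B.
OMO sale (to banks) $15 billion: reserves −$15B, deposits 0.
Totals: Δreserves = −$7.5B, Δdeposits = +$21B.
Δrequired reserves = 11% × +$21B = +$2.31B.
Δexcess reserves = Δreserves − Δrequired = −$7.5B − (+$2.31B) = -$9.81 billion.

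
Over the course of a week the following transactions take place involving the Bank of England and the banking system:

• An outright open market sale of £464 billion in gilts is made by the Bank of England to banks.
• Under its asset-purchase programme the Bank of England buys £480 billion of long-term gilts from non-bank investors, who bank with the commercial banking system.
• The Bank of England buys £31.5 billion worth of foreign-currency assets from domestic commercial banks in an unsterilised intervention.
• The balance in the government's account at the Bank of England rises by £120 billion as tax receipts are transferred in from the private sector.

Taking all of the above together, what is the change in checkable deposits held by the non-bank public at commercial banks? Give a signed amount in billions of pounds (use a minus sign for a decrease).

+£360 billion

OMO sale (to banks) £464 billion: the counterparty is a bank, so public deposits are unchanged → 0.
Asset purchase (from non-banks) £480 billion: non-bank counterparties' bank balances rise → +£480B.
FX purchase £31.5 billion: the counterparty is a bank, so public deposits are unchanged → 0.
Government account inflow £120 billion: non-bank counterparties' bank balances fall → −£120B.
Net: 0 + 480 + 0 − 120 = +£360 billion.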